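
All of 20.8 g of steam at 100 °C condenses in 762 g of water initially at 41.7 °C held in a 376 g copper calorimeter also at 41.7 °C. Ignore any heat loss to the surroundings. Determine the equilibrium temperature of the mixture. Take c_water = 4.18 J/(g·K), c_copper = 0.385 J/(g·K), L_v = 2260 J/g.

Energy conservation, ΣQ = 0:
condense steam: −20.8×2260 = −47008; condensate cools 100→T: 20.8×4.18×(T − 100) = 86.94(T − 100); water warms: 762×4.18×(T − 41.7) = 3185.2(T − 41.7); cup: 144.76(T − 41.7)
3416.9 T = 47008 + 8694.4 + 138858 = 194560
T ≈ 56.94 °C (< 100 °C, so full condensation is consistent).

T_f ≈ 56.9 °C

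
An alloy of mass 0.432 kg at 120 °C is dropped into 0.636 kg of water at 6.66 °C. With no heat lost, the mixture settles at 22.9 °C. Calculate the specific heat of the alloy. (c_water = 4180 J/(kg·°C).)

c ≈ 1030 J/(kg·°C)

Heat lost by the alloy = heat gained by the water:
0.432×c×(120 − 22.9) = 0.636×4180×(22.9 − 6.66)
41.95 c = 43174  ⇒  c ≈ 1029 J/(kg·°C)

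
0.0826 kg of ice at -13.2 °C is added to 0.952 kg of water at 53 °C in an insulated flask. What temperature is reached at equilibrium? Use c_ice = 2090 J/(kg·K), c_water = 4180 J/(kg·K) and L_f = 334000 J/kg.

Sum of m c ΔT and latent-heat terms is zero:
warm ice to 0 °C: 0.0826×2090×(0 − (-13.2)) = 2278.8; fusion: m_ice L_f = 0.0826×334000 = 27588; meltwater 0→T: 0.0826×4180×T = 345.27 T; water cools: 0.952×4180×(T − 53) = 3979.4(T − 53)
4324.6 T = 210906 − 29867 = 181039
T ≈ 41.86 °C — above 0 °C, consistent with complete melting.

T_f ≈ 41.9 °C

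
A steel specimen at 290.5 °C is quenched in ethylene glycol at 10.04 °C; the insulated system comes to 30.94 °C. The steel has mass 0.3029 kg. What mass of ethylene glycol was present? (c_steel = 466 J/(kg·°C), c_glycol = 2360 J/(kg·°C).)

Heat lost by the steel = heat gained by the glycol:
0.3029·466·(290.5 − 30.94) = m·2360·(30.94 − 10.04)
49324 m = 36637  ⇒  m ≈ 0.7428 kg

m ≈ 0.743 kg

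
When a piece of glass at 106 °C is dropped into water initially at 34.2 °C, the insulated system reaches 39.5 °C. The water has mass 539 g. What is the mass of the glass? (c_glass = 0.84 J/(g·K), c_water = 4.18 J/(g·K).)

m ≈ 214 g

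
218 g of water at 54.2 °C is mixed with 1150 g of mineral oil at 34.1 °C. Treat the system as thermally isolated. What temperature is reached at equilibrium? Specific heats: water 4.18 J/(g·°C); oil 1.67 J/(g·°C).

T_f ≈ 40.6 °C

Heat gained plus heat lost sum to zero:
218×4.18×(T − 54.2) + 1150×1.67×(T − 34.1) = 0
(911.24 + 1920.5) T = 911.24×54.2 + 1920.5×34.1
T = 114878/2831.7 ≈ 40.57 °C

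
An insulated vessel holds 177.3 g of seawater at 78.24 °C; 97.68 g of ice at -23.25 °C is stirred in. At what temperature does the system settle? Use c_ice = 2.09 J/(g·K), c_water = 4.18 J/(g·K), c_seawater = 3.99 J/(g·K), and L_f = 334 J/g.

T_f ≈ 16.1 °C

Energy balance with sensible and latent terms:
warm ice to 0 °C: 97.68×2.09×(0 − (-23.25)) = 4746.5
  latent heat to melt: 97.68×334 = 32625
  meltwater 0→T: 97.68×4.18×T = 408.3 T
  seawater: 707.43(T − 78.24)
1115.7 T = 55349 − 37372 = 17977
T ≈ 16.11 °C — above 0 °C, consistent with complete melting.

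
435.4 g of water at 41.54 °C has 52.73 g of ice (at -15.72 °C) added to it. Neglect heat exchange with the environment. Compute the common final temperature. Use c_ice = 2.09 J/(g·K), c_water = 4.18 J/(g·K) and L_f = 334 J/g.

T_f ≈ 27.6 °C

Energy conservation, ΣQ = 0:
warm ice to 0 °C: 52.73·2.09·(0 − (-15.72)) = 1732.4; fusion: m_ice L_f = 52.73·334 = 17612; meltwater 0→T: 52.73·4.18·T = 220.41 T; water: 1820(T − 41.54)
2040.4 T = 75602 − 19344 = 56257
T ≈ 27.57 °C — above 0 °C, consistent with complete melting.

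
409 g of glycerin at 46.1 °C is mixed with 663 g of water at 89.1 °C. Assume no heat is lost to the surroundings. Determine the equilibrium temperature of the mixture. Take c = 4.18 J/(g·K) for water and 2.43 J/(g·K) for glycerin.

Energy conservation, ΣQ = 0:
663·4.18·(T − 89.1) + 409·2.43·(T − 46.1) = 0
2771.3(T − 89.1) + 993.87(T − 46.1) = 0
(2771.3 + 993.87) T = 2771.3·89.1 + 993.87·46.1
T ≈ 77.75 °C

T_f ≈ 77.7 °C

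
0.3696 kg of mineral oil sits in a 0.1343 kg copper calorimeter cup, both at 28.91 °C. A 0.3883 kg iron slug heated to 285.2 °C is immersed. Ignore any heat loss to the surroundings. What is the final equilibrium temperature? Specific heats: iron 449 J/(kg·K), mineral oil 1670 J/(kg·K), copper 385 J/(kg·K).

With ΣQ=0 the equilibrium temperature is the m·c-weighted mean:
T_f = (174.35·285.2 + 617.23·28.91 + 51.71·28.91) / (174.35 + 617.23 + 51.71)
    = 69063 / 843.28 ≈ 81.90 °C

T_f ≈ 81.9 °C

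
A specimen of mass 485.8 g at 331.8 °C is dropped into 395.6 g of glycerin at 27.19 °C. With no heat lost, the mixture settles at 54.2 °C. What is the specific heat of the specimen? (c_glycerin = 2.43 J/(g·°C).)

Let T be the final temperature. ΣQ_i = 0:
485.8×c×(54.2 − 331.8) + 395.6×2.43×(54.2 − 27.19) = 0
-134858 c = -25965
c = -25965/-134858 ≈ 0.1925 J/(g·°C)

c ≈ 0.193 J/(g·°C)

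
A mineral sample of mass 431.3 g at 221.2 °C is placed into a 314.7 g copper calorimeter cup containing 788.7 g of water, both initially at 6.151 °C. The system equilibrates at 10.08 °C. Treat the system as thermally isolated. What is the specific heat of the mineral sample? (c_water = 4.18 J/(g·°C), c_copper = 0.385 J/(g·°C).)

c ≈ 0.147 J/(g·°C)

Taking heat into each body as positive, Σ m c ΔT = 0:
431.3·c·(10.08 − 221.2) + 788.7·4.18·(10.08 − 6.151) + 314.7·0.385·(10.08 − 6.151) = 0
-91056 c = -13429
c = -13429/-91056 ≈ 0.1475 J/(g·°C)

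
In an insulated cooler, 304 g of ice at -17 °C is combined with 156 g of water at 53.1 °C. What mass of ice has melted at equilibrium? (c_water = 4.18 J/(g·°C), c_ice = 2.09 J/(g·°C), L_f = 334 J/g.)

Heat available from the water dropping to 0 °C: 156·4.18·53.1 = 34625 J.
Of that, 304·2.09·17 = 10801 J goes to bring the ice to 0 °C, leaving 23824 J.
Melting all 304 g of ice would need 304·334 = 101536 J.
Since 23824 < 101536 J, not all the ice melts; equilibrium is at 0 °C.
Mass melted = 23824/334 ≈ 71.33 g.

m_melted ≈ 71.3 g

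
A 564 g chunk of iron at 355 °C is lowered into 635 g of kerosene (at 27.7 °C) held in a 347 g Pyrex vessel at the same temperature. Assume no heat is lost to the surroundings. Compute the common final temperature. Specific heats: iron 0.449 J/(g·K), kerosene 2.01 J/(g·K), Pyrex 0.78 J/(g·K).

Taking heat into each body as positive, Σ m c ΔT = 0:
564*0.449*(T − 355) + 635*2.01*(T − 27.7) + 347*0.78*(T − 27.7) = 0
1800.2 T = 132751
T = 132751 / 1800.2 = 73.7 °C

T_f ≈ 73.7 °C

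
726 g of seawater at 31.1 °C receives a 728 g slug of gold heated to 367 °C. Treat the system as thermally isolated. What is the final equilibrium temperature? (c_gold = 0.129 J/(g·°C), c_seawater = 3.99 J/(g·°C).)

Taking heat into each body as positive, Σ m c ΔT = 0:
728·0.129·(T − 367) + 726·3.99·(T − 31.1) = 0
(93.91 + 2896.7) T = 93.91·367 + 2896.7·31.1
T = 124554 / 2990.7 = 41.6 °C

T_f ≈ 41.6 °C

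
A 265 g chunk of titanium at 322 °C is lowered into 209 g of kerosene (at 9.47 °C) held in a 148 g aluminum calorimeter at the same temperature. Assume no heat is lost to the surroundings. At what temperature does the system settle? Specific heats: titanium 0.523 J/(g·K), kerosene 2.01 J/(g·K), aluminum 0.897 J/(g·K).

T_f ≈ 72.1 °C

With ΣQ=0 the equilibrium temperature is the m·c-weighted mean:
T_f = (138.59·322 + 420.09·9.47 + 132.76·9.47) / (138.59 + 420.09 + 132.76)
    = 49863 / 691.44 ≈ 72.11 °C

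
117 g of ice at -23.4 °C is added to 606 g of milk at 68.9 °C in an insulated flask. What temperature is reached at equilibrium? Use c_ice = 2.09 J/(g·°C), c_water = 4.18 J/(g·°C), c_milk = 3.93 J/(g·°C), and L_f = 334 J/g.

Taking heat into each body as positive, Σ m c ΔT = 0:
warm ice to 0 °C: 117·2.09·(0 − (-23.4)) = 5722
  melt ice: 117·334 = 39078
  warm the meltwater: 489.06 T
  milk: 2381.6(T − 68.9)
2870.6 T = 164091 − 44800 = 119291
T ≈ 41.56 °C. Since T > 0 °C, the all-ice-melts assumption holds.

T_f ≈ 41.6 °C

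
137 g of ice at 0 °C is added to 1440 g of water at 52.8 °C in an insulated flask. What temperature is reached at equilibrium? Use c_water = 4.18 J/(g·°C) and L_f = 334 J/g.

T_f ≈ 41.3 °C

Conservation of energy gives ΣQ = 0:
melt ice: 137×334 = 45758
  warm the meltwater: 572.66 T
  water cools: 1440×4.18×(T − 52.8) = 6019.2(T − 52.8)
6591.9 T = 317814 − 45758 = 272056
T ≈ 41.27 °C — above 0 °C, consistent with complete melting.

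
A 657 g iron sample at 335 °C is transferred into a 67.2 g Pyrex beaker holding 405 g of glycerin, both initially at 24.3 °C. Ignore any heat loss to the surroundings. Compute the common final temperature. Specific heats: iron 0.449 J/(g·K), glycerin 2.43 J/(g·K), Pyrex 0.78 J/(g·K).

Let T be the final temperature. ΣQ_i = 0:
657*0.449*(T − 335) + 405*2.43*(T − 24.3) + 67.2*0.78*(T − 24.3) = 0
1331.6 T = 124011
T = 124011/1331.6 ≈ 93.13 °C

T_f ≈ 93.1 °C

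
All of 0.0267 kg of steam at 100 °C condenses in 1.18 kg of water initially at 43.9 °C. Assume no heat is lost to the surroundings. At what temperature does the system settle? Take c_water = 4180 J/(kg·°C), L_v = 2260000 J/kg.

T_f ≈ 57.1 °C

Heat gained plus heat lost sum to zero:
steam→water at 100 °C releases m L_v = 0.0267·2260000 = 60342; condensed water 100 °C→T: 111.61(T − 100); water warms: 1.18·4180·(T − 43.9) = 4932.4(T − 43.9)
5044 T = 60342 + 11161 + 216532 = 288035
T ≈ 57.10 °C, under the boiling point, so the assumption holds.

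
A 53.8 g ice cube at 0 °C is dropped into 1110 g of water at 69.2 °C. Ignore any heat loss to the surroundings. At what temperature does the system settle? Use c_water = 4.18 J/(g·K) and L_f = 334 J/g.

T_f ≈ 62.3 °C

Let T be the final temperature. ΣQ_i = 0:
melt ice: 53.8·334 = 17969; meltwater 0→T: 53.8·4.18·T = 224.88 T; water cools: 1110·4.18·(T − 69.2) = 4639.8(T − 69.2)
4864.7 T = 321074 − 17969 = 303105
T ≈ 62.31 °C (positive, so assuming full melt was valid).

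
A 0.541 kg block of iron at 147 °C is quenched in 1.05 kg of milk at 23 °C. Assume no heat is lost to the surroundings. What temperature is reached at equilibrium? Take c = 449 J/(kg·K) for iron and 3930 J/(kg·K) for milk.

Setting the total heat transfer to zero:
0.541×449×(T − 147) + 1.05×3930×(T − 23) = 0
(242.91 + 4126.5) T = 242.91×147 + 4126.5×23
T ≈ 29.89 °C

T_f ≈ 29.9 °C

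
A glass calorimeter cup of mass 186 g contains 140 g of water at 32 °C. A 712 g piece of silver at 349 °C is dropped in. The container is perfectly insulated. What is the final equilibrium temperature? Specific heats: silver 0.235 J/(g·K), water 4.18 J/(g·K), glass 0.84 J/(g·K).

T_f ≈ 90.4 °C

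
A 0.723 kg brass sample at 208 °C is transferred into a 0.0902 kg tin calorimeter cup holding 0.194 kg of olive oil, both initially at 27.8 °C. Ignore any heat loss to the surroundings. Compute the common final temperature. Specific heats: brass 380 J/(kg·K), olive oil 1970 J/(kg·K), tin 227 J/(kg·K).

Net heat exchanged in the isolated system is zero:
0.723*380*(T − 208) + 0.194*1970*(T − 27.8) + 0.0902*227*(T − 27.8) = 0
274.74(T − 208) + 382.18(T − 27.8) + 20.48(T − 27.8) = 0
(274.74 + 382.18 + 20.48) T = 274.74*208 + 382.18*27.8 + 20.48*27.8
T = 68340 / 677.4 = 101 °C

T_f ≈ 100.9 °C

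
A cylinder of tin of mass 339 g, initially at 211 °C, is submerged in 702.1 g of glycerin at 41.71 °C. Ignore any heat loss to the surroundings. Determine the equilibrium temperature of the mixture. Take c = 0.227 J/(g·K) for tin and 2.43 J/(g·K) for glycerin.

Let T be the final temperature. ΣQ_i = 0:
339×0.227×(T − 211) + 702.1×2.43×(T − 41.71) = 0
76.95(T − 211) + 1706.1(T − 41.71) = 0
(76.95 + 1706.1) T = 76.95×211 + 1706.1×41.71
T = 87399/1783.1 ≈ 49.02 °C

T_f ≈ 49.0 °C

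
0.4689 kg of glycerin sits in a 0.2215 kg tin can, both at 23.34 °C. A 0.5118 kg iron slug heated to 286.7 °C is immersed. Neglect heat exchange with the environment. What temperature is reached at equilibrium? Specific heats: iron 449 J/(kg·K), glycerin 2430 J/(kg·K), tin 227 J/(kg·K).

T_f is the heat-capacity-weighted average of the initial temperatures:
T_f = (229.8×286.7 + 1139.4×23.34 + 50.28×23.34) / (229.8 + 1139.4 + 50.28)
    = 93651 / 1419.5 ≈ 65.97 °C

T_f ≈ 66.0 °C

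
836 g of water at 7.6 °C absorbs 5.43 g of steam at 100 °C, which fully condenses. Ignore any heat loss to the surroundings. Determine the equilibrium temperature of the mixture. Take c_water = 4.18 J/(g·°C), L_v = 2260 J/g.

T_f ≈ 11.7 °C

Heat gained plus heat lost sum to zero:
condense steam: −5.43×2260 = −12272; condensate cools 100→T: 5.43×4.18×(T − 100) = 22.7(T − 100); original water: 3494.5(T − 7.6)
3517.2 T = 12272 + 2269.7 + 26558 = 41100
T ≈ 11.69 °C, under the boiling point, so the assumption holds.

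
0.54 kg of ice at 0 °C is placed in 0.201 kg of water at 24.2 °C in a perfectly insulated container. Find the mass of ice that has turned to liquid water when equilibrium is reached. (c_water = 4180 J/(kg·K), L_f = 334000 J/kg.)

Cooling the water to 0 °C releases 0.201·4180·24.2 = 20332 J.
Melting all 0.54 kg of ice would need 0.54·334000 = 180360 J.
That's not enough to melt it all — equilibrium is at 0 °C with ice remaining.
m_melt = 20332 / L_f = 0.06088 kg.

m_melted ≈ 0.0609 kg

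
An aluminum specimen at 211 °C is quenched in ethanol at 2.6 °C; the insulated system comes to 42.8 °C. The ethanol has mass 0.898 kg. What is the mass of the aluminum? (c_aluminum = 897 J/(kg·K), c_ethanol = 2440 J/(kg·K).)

m ≈ 0.584 kg

Net heat exchanged in the isolated system is zero:
m·897·(42.8 − 211) + 0.898·2440·(42.8 − 2.6) = 0
-150875 m = -88083
m = -88083/-150875 ≈ 0.5838 kg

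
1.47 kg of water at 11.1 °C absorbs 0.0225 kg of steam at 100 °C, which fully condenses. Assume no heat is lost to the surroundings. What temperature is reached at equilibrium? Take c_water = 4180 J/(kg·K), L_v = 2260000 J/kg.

T_f ≈ 20.6 °C

Heat gained plus heat lost sum to zero:
steam→water at 100 °C releases m L_v = 0.0225·2260000 = 50850
  condensate cools 100→T: 0.0225·4180·(T − 100) = 94.05(T − 100)
  water warms: 1.47·4180·(T − 11.1) = 6144.6(T − 11.1)
6238.6 T = 50850 + 9405 + 68205 = 128460
T ≈ 20.59 °C — below 100 °C, confirming all the steam condensed.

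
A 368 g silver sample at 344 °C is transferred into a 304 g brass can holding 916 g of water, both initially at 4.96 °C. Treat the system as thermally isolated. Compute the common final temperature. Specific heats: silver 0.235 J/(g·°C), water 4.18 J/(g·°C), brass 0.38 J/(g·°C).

Setting the total heat transfer to zero:
368×0.235×(T − 344) + 916×4.18×(T − 4.96) + 304×0.38×(T − 4.96) = 0
86.48(T − 344) + 3828.9(T − 4.96) + 115.52(T − 4.96) = 0
4030.9 T = 49313
T = 49313 / 4030.9 = 12.2 °C

T_f ≈ 12.2 °C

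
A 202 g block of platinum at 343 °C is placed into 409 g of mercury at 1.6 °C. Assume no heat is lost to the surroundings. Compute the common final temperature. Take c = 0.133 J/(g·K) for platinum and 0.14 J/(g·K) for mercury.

T_f ≈ 110.6 °C

Net heat exchanged in the isolated system is zero:
202*0.133*(T − 343) + 409*0.14*(T − 1.6) = 0
84.13 T = 9306.7
T = 9306.7 / 84.13 = 111 °C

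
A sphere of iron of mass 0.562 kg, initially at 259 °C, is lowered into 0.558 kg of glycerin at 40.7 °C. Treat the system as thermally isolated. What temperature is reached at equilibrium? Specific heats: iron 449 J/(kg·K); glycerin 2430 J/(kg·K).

T_f ≈ 75.0 °C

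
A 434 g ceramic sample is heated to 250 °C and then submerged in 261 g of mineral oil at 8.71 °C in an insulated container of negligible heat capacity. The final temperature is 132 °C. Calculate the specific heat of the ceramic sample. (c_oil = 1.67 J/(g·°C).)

c ≈ 1.05 J/(g·°C)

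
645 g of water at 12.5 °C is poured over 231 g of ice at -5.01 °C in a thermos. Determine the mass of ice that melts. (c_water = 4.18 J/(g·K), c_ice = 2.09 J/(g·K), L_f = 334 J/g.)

m_melted ≈ 93.7 g

Heat available from the water dropping to 0 °C: 645×4.18×12.5 = 33701 J.
Of that, 231×2.09×5.01 = 2418.8 J goes to bring the ice to 0 °C, leaving 31282 J.
Fully melting the ice requires m_ice L_f = 231×334 = 77154 J.
That's not enough to melt it all — equilibrium is at 0 °C with ice remaining.
m_melted×334 = 31282  ⇒  m_melted ≈ 93.66 g.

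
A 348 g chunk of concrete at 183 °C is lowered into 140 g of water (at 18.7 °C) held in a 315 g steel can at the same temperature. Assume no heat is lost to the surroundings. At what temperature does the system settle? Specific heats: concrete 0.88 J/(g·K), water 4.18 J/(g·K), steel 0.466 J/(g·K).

T_f ≈ 67.2 °C

Net heat exchanged in the isolated system is zero:
348*0.88*(T − 183) + 140*4.18*(T − 18.7) + 315*0.466*(T − 18.7) = 0
306.24(T − 183) + 585.2(T − 18.7) + 146.79(T − 18.7) = 0
1038.2 T = 69730
T ≈ 67.16 °C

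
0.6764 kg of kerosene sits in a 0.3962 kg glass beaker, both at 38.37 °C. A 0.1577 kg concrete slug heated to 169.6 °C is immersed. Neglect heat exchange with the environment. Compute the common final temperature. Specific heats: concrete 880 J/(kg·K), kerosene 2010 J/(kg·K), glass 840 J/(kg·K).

With ΣQ=0 the equilibrium temperature is the m·c-weighted mean:
T_f = (138.78·169.6 + 1359.6·38.37 + 332.81·38.37) / (138.78 + 1359.6 + 332.81)
    = 88473 / 1831.1 ≈ 48.32 °C

T_f ≈ 48.3 °C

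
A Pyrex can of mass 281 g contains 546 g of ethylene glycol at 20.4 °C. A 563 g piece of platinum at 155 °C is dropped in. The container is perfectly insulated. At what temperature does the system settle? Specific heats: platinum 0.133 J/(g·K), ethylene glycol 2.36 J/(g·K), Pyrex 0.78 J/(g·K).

Let T be the final temperature. ΣQ_i = 0:
563×0.133×(T − 155) + 546×2.36×(T − 20.4) + 281×0.78×(T − 20.4) = 0
74.88(T − 155) + 1288.6(T − 20.4) + 219.18(T − 20.4) = 0
(74.88 + 1288.6 + 219.18) T = 74.88×155 + 1288.6×20.4 + 219.18×20.4
T = 42364/1582.6 ≈ 26.77 °C

T_f ≈ 26.8 °C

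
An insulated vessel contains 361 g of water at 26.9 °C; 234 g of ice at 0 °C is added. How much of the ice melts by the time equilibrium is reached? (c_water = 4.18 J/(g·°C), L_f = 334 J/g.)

Water can give up m c ΔT = 361·4.18·26.9 = 40592 J before reaching 0 °C.
Fully melting the ice requires m_ice L_f = 234·334 = 78156 J.
40592 J < 78156 J, so only part of the ice melts and the system sits at 0 °C.
m_melt = 40592 / L_f = 121.5 g.

m_melted ≈ 122 g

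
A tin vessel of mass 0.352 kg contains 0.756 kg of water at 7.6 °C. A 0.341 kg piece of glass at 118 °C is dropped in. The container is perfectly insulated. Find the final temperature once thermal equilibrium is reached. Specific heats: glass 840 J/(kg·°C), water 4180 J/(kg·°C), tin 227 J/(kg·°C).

Setting the total heat transfer to zero:
0.341*840*(T − 118) + 0.756*4180*(T − 7.6) + 0.352*227*(T − 7.6) = 0
286.44(T − 118) + 3160.1(T − 7.6) + 79.9(T − 7.6) = 0
3526.4 T = 58424
T = 58424 / 3526.4 = 16.6 °C

T_f ≈ 16.6 °C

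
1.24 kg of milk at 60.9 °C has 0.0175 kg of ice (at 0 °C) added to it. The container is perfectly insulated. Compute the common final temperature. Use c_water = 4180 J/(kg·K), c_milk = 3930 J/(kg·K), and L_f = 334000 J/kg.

Energy balance with sensible and latent terms:
latent heat to melt: 0.0175·334000 = 5845
  meltwater 0→T: 0.0175·4180·T = 73.15 T
  milk: 4873.2(T − 60.9)
4946.3 T = 296778 − 5845 = 290933
T ≈ 58.82 °C — above 0 °C, consistent with complete melting.

T_f ≈ 58.8 °C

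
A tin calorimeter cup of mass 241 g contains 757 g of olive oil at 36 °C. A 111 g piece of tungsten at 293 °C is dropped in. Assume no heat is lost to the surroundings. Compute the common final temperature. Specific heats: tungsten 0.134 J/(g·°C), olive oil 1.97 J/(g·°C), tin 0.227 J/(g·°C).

Let T be the final temperature. ΣQ_i = 0:
111·0.134·(T − 293) + 757·1.97·(T − 36) + 241·0.227·(T − 36) = 0
14.87(T − 293) + 1491.3(T − 36) + 54.71(T − 36) = 0
(14.87 + 1491.3 + 54.71) T = 14.87·293 + 1491.3·36 + 54.71·36
T ≈ 38.45 °C

T_f ≈ 38.4 °C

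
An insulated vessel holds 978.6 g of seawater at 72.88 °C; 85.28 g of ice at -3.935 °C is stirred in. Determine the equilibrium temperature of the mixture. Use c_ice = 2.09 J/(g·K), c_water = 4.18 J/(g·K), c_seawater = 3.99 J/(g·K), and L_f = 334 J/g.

Conservation of energy gives ΣQ = 0:
ice -3.935→0 °C: 85.28×2.09×3.935 = 701.36
  fusion: m_ice L_f = 85.28×334 = 28484
  meltwater 0→T: 85.28×4.18×T = 356.47 T
  seawater: 3904.6(T − 72.88)
4261.1 T = 284568 − 29185 = 255383
T ≈ 59.93 °C (positive, so assuming full melt was valid).

T_f ≈ 59.9 °C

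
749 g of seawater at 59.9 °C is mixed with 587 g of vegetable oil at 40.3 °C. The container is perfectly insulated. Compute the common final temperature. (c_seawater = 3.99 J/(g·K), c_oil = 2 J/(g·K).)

T_f ≈ 54.4 °C

Net heat exchanged in the isolated system is zero:
749×3.99×(T − 59.9) + 587×2×(T − 40.3) = 0
2988.5(T − 59.9) + 1174(T − 40.3) = 0
4162.5 T = 226324
T = 226324/4162.5 ≈ 54.37 °C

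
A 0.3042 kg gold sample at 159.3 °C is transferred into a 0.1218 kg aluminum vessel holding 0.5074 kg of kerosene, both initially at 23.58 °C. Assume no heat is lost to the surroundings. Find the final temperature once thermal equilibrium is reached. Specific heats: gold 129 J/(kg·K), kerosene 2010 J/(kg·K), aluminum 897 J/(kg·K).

Net heat exchanged in the isolated system is zero:
0.3042×129×(T − 159.3) + 0.5074×2010×(T − 23.58) + 0.1218×897×(T − 23.58) = 0
(39.24 + 1019.9 + 109.25) T = 39.24×159.3 + 1019.9×23.58 + 109.25×23.58
T ≈ 28.14 °C

T_f ≈ 28.1 °C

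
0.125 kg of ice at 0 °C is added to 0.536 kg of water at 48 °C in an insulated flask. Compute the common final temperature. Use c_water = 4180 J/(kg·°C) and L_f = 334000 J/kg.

Heat gained plus heat lost sum to zero:
fusion: m_ice L_f = 0.125·334000 = 41750
  warm the meltwater: 522.5 T
  water: 2240.5(T − 48)
2763 T = 107543 − 41750 = 65793
T ≈ 23.81 °C (positive, so assuming full melt was valid).

T_f ≈ 23.8 °C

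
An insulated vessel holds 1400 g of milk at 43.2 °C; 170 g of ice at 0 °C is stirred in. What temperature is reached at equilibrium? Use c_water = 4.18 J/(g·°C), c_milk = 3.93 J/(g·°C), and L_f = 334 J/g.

Setting the total heat transfer to zero:
melt ice: 170×334 = 56780; warm the meltwater: 710.6 T; milk cools: 1400×3.93×(T − 43.2) = 5502(T − 43.2)
6212.6 T = 237686 − 56780 = 180906
T ≈ 29.12 °C. Since T > 0 °C, the all-ice-melts assumption holds.

T_f ≈ 29.1 °C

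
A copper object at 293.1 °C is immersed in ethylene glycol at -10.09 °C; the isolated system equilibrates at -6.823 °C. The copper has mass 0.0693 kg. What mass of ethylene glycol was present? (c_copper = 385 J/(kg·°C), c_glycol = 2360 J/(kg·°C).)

m ≈ 1.04 kg

Let T be the final temperature. ΣQ_i = 0:
0.0693·385·(-6.823 − 293.1) + m·2360·(-6.823 − (-10.09)) = 0
7710.1 m = 8002.1
m = 8002.1/7710.1 ≈ 1.038 kg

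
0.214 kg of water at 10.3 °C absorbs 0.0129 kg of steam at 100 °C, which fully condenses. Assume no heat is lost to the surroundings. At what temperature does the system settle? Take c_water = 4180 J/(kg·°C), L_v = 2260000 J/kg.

Sum of m c ΔT and latent-heat terms is zero:
steam→water at 100 °C releases m L_v = 0.0129·2260000 = 29154
  condensate cools 100→T: 0.0129·4180·(T − 100) = 53.92(T − 100)
  water warms: 0.214·4180·(T − 10.3) = 894.52(T − 10.3)
948.44 T = 29154 + 5392.2 + 9213.6 = 43760
T ≈ 46.14 °C (< 100 °C, so full condensation is consistent).

T_f ≈ 46.1 °C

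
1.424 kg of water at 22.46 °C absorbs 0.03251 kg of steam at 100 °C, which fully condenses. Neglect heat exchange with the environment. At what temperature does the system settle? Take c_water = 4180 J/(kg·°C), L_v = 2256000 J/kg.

Let T be the final temperature. ΣQ_i = 0:
steam→water at 100 °C releases m L_v = 0.03251·2256000 = 73343; condensate cools 100→T: 0.03251·4180·(T − 100) = 135.89(T − 100); water warms: 1.424·4180·(T − 22.46) = 5952.3(T − 22.46)
6088.2 T = 73343 + 13589 + 133689 = 220621
T ≈ 36.24 °C, under the boiling point, so the assumption holds.

T_f ≈ 36.2 °C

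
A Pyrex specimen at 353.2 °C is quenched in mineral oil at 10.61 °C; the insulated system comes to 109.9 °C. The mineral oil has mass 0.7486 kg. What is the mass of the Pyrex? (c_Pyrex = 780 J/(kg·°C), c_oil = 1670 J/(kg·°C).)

m ≈ 0.654 kg

Taking heat into each body as positive, Σ m c ΔT = 0:
m·780·(109.9 − 353.2) + 0.7486·1670·(109.9 − 10.61) = 0
-189774 m = -124129
m = -124129/-189774 ≈ 0.6541 kg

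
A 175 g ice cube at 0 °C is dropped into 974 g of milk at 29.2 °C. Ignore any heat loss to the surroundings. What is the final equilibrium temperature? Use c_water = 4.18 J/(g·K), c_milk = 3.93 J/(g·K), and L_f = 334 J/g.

Sum of m c ΔT and latent-heat terms is zero:
fusion: m_ice L_f = 175·334 = 58450
  meltwater 0→T: 175·4.18·T = 731.5 T
  milk: 3827.8(T − 29.2)
4559.3 T = 111772 − 58450 = 53322
T ≈ 11.70 °C. Since T > 0 °C, the all-ice-melts assumption holds.

T_f ≈ 11.7 °C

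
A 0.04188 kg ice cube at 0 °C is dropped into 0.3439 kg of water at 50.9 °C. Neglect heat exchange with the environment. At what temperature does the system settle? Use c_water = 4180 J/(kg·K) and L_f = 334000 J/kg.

T_f ≈ 36.7 °C

Conservation of energy gives ΣQ = 0:
latent heat to melt: 0.04188·334000 = 13988
  meltwater 0→T: 0.04188·4180·T = 175.06 T
  water cools: 0.3439·4180·(T − 50.9) = 1437.5(T − 50.9)
1612.6 T = 73169 − 13988 = 59181
T ≈ 36.70 °C (positive, so assuming full melt was valid).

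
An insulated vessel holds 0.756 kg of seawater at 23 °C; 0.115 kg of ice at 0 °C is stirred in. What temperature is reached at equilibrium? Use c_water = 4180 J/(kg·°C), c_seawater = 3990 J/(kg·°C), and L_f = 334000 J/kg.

Energy conservation, ΣQ = 0:
latent heat to melt: 0.115×334000 = 38410; meltwater 0→T: 0.115×4180×T = 480.7 T; seawater: 3016.4(T − 23)
3497.1 T = 69378 − 38410 = 30968
T ≈ 8.86 °C. Since T > 0 °C, the all-ice-melts assumption holds.

T_f ≈ 8.9 °C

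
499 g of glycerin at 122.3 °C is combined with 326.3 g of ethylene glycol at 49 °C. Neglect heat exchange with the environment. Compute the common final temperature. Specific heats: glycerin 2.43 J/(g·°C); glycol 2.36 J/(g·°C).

T_f ≈ 93.8 °C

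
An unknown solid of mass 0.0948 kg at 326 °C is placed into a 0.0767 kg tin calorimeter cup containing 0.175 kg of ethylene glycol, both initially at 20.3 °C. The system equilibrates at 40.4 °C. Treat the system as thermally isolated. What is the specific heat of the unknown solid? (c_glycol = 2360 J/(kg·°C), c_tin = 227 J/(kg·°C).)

c ≈ 320 J/(kg·°C)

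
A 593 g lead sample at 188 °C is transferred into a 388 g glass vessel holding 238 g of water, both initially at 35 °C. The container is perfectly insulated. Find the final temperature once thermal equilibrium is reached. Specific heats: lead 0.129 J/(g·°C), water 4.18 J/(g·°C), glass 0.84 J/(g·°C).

T_f ≈ 43.4 °C

Heat gained plus heat lost sum to zero:
593*0.129*(T − 188) + 238*4.18*(T − 35) + 388*0.84*(T − 35) = 0
76.5(T − 188) + 994.84(T − 35) + 325.92(T − 35) = 0
(76.5 + 994.84 + 325.92) T = 76.5*188 + 994.84*35 + 325.92*35
T ≈ 43.38 °C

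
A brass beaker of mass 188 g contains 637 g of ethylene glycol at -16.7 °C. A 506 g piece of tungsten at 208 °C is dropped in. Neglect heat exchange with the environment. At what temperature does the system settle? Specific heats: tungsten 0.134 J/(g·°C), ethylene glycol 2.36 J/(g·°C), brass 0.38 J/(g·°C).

T_f ≈ -7.4 °C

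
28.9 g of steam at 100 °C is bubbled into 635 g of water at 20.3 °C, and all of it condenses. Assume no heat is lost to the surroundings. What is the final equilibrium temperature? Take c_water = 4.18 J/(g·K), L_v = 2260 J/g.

T_f ≈ 47.3 °C

Sum of m c ΔT and latent-heat terms is zero:
condense steam: −28.9×2260 = −65314; condensed water 100 °C→T: 120.8(T − 100); original water: 2654.3(T − 20.3)
2775.1 T = 65314 + 12080 + 53882 = 131276
T ≈ 47.31 °C, under the boiling point, so the assumption holds.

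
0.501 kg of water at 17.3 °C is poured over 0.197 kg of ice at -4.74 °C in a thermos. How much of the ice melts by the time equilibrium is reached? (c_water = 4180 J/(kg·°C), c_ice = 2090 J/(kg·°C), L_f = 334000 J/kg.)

m_melted ≈ 0.103 kg

Cooling the water to 0 °C releases 0.501×4180×17.3 = 36229 J.
Warming the ice to 0 °C takes 0.197×2090×4.74 = 1951.6 J, leaving 34278 J for melting.
Melting all 0.197 kg of ice would need 0.197×334000 = 65798 J.
34278 J < 65798 J, so only part of the ice melts and the system sits at 0 °C.
m_melted×334000 = 34278  ⇒  m_melted ≈ 0.1026 kg.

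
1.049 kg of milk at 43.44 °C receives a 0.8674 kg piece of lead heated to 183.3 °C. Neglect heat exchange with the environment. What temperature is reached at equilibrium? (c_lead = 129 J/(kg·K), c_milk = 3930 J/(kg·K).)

T_f is the heat-capacity-weighted average of the initial temperatures:
T_f = (111.89*183.3 + 4122.6*43.44) / (111.89 + 4122.6)
    = 199595 / 4234.5 ≈ 47.14 °C

T_f ≈ 47.1 °C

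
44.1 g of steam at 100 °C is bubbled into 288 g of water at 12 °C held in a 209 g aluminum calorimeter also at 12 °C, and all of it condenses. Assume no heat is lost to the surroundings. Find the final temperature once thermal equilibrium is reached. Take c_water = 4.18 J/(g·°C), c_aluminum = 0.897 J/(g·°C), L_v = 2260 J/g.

T_f ≈ 85.5 °C

Energy conservation, ΣQ = 0:
condense steam: −44.1·2260 = −99666
  condensate cools 100→T: 44.1·4.18·(T − 100) = 184.34(T − 100)
  original water: 1203.8(T − 12)
  aluminum cup: 209·0.897·(T − 12) = 187.47(T − 12)
1575.7 T = 99666 + 18434 + 16696 = 134796
T ≈ 85.55 °C, under the boiling point, so the assumption holds.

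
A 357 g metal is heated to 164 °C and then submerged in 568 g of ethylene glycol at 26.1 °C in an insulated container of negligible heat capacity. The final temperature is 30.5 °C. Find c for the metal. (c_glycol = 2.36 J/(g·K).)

c ≈ 0.124 J/(g·K)

m_s c (T_s − T_f) = m_glycol c_glycol (T_f − T_0):
357·c·(164 − 30.5) = 568·2.36·(30.5 − 26.1)
47660 c = 5898.1  ⇒  c ≈ 0.1238 J/(g·K)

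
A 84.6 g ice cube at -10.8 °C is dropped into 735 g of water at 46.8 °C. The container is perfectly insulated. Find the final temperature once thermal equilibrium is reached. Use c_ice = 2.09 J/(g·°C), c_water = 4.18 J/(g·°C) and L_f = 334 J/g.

Let T be the final temperature. ΣQ_i = 0:
warm ice to 0 °C: 84.6×2.09×(0 − (-10.8)) = 1909.6
  fusion: m_ice L_f = 84.6×334 = 28256
  warm the meltwater: 353.63 T
  water cools: 735×4.18×(T − 46.8) = 3072.3(T − 46.8)
3425.9 T = 143784 − 30166 = 113618
T ≈ 33.16 °C (positive, so assuming full melt was valid).

T_f ≈ 33.2 °C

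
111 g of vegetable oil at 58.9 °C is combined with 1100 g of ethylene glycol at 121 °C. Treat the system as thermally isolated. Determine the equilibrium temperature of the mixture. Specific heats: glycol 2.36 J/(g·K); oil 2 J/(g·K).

T_f ≈ 116.1 °C

T_f is the heat-capacity-weighted average of the initial temperatures:
T_f = (2596*121 + 222*58.9) / (2596 + 222)
    = 327192 / 2818 ≈ 116.11 °C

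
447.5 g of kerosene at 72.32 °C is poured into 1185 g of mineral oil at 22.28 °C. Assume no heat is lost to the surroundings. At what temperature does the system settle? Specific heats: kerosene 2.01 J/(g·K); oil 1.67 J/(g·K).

Taking heat into each body as positive, Σ m c ΔT = 0:
447.5*2.01*(T − 72.32) + 1185*1.67*(T − 22.28) = 0
899.47(T − 72.32) + 1978.9(T − 22.28) = 0
2878.4 T = 109141
T = 109141 / 2878.4 = 37.9 °C

T_f ≈ 37.9 °C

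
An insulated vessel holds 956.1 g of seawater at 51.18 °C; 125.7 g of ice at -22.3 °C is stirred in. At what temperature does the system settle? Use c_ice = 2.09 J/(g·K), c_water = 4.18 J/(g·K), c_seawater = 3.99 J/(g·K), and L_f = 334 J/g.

Conservation of energy gives ΣQ = 0:
ice -22.3→0 °C: 125.7×2.09×22.3 = 5858.5; latent heat to melt: 125.7×334 = 41984; warm the meltwater: 525.43 T; seawater cools: 956.1×3.99×(T − 51.18) = 3814.8(T − 51.18)
4340.3 T = 195243 − 47842 = 147401
T ≈ 33.96 °C — above 0 °C, consistent with complete melting.

T_f ≈ 34.0 °C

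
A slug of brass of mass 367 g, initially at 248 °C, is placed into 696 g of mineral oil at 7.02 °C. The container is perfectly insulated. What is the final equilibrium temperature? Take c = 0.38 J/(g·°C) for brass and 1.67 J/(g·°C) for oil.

T_f ≈ 32.8 °C

Set heat shed by the hot body equal to heat absorbed by the cold body:
367×0.38×(248 − T) = 696×1.67×(T − 7.02)
139.46(248 − T) = 1162.3(T − 7.02)
1301.8 T = 42746  ⇒  T ≈ 32.84 °C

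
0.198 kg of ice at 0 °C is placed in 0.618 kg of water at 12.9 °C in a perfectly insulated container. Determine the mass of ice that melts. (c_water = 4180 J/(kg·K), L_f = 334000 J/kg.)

m_melted ≈ 0.0998 kg

Cooling the water to 0 °C releases 0.618·4180·12.9 = 33324 J.
Melting all 0.198 kg of ice would need 0.198·334000 = 66132 J.
33324 J < 66132 J, so only part of the ice melts and the system sits at 0 °C.
m_melt = 33324 / L_f = 0.09977 kg.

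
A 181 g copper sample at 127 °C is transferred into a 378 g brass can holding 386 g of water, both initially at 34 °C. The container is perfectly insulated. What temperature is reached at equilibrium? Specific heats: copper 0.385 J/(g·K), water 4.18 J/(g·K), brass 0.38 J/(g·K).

T_f = Σ m_i c_i T_i / Σ m_i c_i:
T_f = (69.69*127 + 1613.5*34 + 143.64*34) / (69.69 + 1613.5 + 143.64)
    = 68592 / 1826.8 ≈ 37.55 °C

T_f ≈ 37.5 °C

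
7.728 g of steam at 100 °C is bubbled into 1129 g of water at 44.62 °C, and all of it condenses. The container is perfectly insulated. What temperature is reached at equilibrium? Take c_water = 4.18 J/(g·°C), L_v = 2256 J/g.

Heat gained plus heat lost sum to zero:
steam→water at 100 °C releases m L_v = 7.728×2256 = 17434
  condensed water 100 °C→T: 32.3(T − 100)
  original water: 4719.2(T − 44.62)
4751.5 T = 17434 + 3230.3 + 210572 = 231236
T ≈ 48.67 °C — below 100 °C, confirming all the steam condensed.

T_f ≈ 48.7 °C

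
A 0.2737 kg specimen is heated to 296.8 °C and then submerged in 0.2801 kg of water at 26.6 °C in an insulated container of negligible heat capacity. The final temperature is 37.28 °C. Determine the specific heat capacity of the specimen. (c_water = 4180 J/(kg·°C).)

m_s c (T_s − T_f) = m_water c_water (T_f − T_0):
0.2737×c×(296.8 − 37.28) = 0.2801×4180×(37.28 − 26.6)
71.03 c = 12504  ⇒  c ≈ 176 J/(kg·°C)

c ≈ 176 J/(kg·°C)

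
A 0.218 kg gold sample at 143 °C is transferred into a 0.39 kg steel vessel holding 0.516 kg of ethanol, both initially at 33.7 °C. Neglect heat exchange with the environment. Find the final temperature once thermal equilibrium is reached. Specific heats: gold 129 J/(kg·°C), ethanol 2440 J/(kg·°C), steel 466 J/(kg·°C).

Setting the total heat transfer to zero:
0.218*129*(T − 143) + 0.516*2440*(T − 33.7) + 0.39*466*(T − 33.7) = 0
(28.12 + 1259 + 181.74) T = 28.12*143 + 1259*33.7 + 181.74*33.7
T ≈ 35.79 °C

T_f ≈ 35.8 °C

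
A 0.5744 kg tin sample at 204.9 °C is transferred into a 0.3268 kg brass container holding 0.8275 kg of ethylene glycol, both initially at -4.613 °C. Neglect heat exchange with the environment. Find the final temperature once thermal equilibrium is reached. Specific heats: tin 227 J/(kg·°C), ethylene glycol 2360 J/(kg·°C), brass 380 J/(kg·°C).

T_f ≈ 7.8 °C

T_f is the heat-capacity-weighted average of the initial temperatures:
T_f = (130.39×204.9 + 1952.9×(-4.613) + 124.18×(-4.613)) / (130.39 + 1952.9 + 124.18)
    = 17135 / 2207.5 ≈ 7.76 °C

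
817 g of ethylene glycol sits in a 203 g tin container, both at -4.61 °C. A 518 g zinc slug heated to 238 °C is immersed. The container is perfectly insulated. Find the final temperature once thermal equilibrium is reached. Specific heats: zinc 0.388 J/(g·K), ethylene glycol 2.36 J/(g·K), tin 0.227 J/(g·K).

T_f ≈ 17.8 °C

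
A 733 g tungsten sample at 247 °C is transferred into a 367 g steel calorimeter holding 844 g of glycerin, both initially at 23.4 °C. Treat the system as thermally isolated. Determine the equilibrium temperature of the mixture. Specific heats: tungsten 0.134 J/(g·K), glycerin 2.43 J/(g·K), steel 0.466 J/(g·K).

Setting the total heat transfer to zero:
733*0.134*(T − 247) + 844*2.43*(T − 23.4) + 367*0.466*(T − 23.4) = 0
98.22(T − 247) + 2050.9(T − 23.4) + 171.02(T − 23.4) = 0
(98.22 + 2050.9 + 171.02) T = 98.22*247 + 2050.9*23.4 + 171.02*23.4
T ≈ 32.87 °C

T_f ≈ 32.9 °C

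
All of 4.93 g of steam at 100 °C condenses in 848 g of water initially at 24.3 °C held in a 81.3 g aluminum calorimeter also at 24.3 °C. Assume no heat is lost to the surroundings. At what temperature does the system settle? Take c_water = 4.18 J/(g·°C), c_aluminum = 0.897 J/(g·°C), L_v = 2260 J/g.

T_f ≈ 27.8 °C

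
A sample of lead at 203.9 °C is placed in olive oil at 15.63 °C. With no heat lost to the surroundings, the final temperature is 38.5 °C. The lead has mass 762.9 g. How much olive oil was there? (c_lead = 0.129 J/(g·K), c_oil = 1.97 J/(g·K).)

m ≈ 361 g

Let T be the final temperature. ΣQ_i = 0:
762.9·0.129·(38.5 − 203.9) + m·1.97·(38.5 − 15.63) = 0
45.05 m = 16278
m = 16278/45.05 ≈ 361.3 g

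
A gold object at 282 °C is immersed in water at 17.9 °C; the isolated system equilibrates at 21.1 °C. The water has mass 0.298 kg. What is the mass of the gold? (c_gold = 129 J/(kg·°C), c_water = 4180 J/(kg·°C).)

Setting the total heat transfer to zero:
m×129×(21.1 − 282) + 0.298×4180×(21.1 − 17.9) = 0
-33656 m = -3986
m = -3986/-33656 ≈ 0.1184 kg

m ≈ 0.118 kg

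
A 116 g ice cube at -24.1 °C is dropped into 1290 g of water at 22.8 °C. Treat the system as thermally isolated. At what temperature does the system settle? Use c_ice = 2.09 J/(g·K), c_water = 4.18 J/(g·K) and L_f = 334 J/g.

Energy conservation, ΣQ = 0:
ice -24.1→0 °C: 116×2.09×24.1 = 5842.8
  fusion: m_ice L_f = 116×334 = 38744
  meltwater 0→T: 116×4.18×T = 484.88 T
  water: 5392.2(T − 22.8)
5877.1 T = 122942 − 44587 = 78355
T ≈ 13.33 °C (positive, so assuming full melt was valid).

T_f ≈ 13.3 °C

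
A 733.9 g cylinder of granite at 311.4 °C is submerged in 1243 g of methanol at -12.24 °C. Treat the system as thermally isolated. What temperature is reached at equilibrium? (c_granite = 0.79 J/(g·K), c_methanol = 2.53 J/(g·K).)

Set heat shed by the hot body equal to heat absorbed by the cold body:
733.9·0.79·(311.4 − T) = 1243·2.53·(T − (-12.24))
579.78(311.4 − T) = 3144.8(T − (-12.24))
3724.6 T = 142052  ⇒  T ≈ 38.14 °C

T_f ≈ 38.1 °C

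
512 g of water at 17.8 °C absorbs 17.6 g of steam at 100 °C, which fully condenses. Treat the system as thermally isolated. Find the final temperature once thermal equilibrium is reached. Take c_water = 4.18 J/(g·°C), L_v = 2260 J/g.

T_f ≈ 38.5 °C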